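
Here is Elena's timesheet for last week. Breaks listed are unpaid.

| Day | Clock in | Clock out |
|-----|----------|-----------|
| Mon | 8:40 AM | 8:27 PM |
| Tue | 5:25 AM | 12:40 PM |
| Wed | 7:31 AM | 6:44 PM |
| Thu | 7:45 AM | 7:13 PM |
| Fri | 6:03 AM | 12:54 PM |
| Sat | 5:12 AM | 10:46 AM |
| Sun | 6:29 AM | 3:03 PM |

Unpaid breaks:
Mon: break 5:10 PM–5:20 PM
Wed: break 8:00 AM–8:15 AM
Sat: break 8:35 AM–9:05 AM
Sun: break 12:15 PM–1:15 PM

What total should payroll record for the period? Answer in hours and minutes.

Mon: 8:40 AM–8:27 PM = 11 h 47 min; less 10 min break → 11 h 37 min
Tue: 5:25 AM–12:40 PM = 7 h 15 min
Wed: 7:31 AM–6:44 PM = 11 h 13 min; less 15 min break → 10 h 58 min
Thu: 7:45 AM–7:13 PM = 11 h 28 min
Fri: 6:03 AM–12:54 PM = 6 h 51 min
Sat: 5:12 AM–10:46 AM = 5 h 34 min; less 30 min break → 5 h 4 min
Sun: 6:29 AM–3:03 PM = 8 h 34 min; less 60 min break → 7 h 34 min
Total: 11 h 37 min + 7 h 15 min + 10 h 58 min + 11 h 28 min + 6 h 51 min + 5 h 4 min + 7 h 34 min = 60 h 47 min.

60 h 47 min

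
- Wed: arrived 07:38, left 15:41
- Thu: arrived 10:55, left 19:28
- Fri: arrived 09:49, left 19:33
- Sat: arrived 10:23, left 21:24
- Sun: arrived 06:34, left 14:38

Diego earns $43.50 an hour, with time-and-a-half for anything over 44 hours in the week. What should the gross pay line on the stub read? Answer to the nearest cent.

$2006.44

Wed: 07:38–15:41 = 8 h 3 min
Thu: 10:55–19:28 = 8 h 33 min
Fri: 09:49–19:33 = 9 h 44 min
Sat: 10:23–21:24 = 11 h 1 min
Sun: 06:34–14:38 = 8 h 4 min
Total worked: 45 h 25 min = 2725 min.
Regular 44 h 0 min = 2640 min at $43.50/h; overtime 1 h 25 min = 85 min at $65.25/h.
Pay = (2640 × $43.50 + 85 × $65.25) ÷ 60 = $2006.44.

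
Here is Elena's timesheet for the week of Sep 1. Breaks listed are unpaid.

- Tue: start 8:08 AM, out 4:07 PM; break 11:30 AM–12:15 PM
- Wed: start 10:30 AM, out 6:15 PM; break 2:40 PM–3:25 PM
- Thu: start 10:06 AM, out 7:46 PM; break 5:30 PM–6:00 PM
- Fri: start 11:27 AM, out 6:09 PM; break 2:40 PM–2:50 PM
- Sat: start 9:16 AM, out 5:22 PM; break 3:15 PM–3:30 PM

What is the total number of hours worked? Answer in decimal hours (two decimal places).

37.78 hours

Tue: 8:08 AM–4:07 PM = 7 h 59 min; less 45 min break → 7 h 14 min
Wed: 10:30 AM–6:15 PM = 7 h 45 min; less 45 min break → 7 h 0 min
Thu: 10:06 AM–7:46 PM = 9 h 40 min; less 30 min break → 9 h 10 min
Fri: 11:27 AM–6:09 PM = 6 h 42 min; less 10 min break → 6 h 32 min
Sat: 9:16 AM–5:22 PM = 8 h 6 min; less 15 min break → 7 h 51 min
Total: 7 h 14 min + 7 h 0 min + 9 h 10 min + 6 h 32 min + 7 h 51 min = 37 h 47 min.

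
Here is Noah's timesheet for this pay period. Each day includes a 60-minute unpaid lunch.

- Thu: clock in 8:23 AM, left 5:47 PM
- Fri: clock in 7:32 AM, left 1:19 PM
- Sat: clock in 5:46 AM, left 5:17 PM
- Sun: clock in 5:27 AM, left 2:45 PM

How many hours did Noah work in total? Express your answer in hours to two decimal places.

Thu: 8:23 AM–5:47 PM = 9 h 24 min; less 60 min break → 8 h 24 min
Fri: 7:32 AM–1:19 PM = 5 h 47 min; less 60 min break → 4 h 47 min
Sat: 5:46 AM–5:17 PM = 11 h 31 min; less 60 min break → 10 h 31 min
Sun: 5:27 AM–2:45 PM = 9 h 18 min; less 60 min break → 8 h 18 min
Total: 8 h 24 min + 4 h 47 min + 10 h 31 min + 8 h 18 min = 32 h 0 min.

32.00 hours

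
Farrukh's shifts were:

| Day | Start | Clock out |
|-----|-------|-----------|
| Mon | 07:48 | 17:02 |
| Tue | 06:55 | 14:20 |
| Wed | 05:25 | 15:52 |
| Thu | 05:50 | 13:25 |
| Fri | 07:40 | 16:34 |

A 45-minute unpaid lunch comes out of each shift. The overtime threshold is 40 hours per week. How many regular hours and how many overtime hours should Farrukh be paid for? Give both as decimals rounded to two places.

Mon: 07:48–17:02 = 9 h 14 min; less 45 min break → 8 h 29 min
Tue: 06:55–14:20 = 7 h 25 min; less 45 min break → 6 h 40 min
Wed: 05:25–15:52 = 10 h 27 min; less 45 min break → 9 h 42 min
Thu: 05:50–13:25 = 7 h 35 min; less 45 min break → 6 h 50 min
Fri: 07:40–16:34 = 8 h 54 min; less 45 min break → 8 h 9 min
Total worked: 39 h 50 min = 39.83 h.
Threshold 40 h → overtime 0 h 0 min, regular 39 h 50 min.

Regular 39.83 hours, overtime 0.00 hours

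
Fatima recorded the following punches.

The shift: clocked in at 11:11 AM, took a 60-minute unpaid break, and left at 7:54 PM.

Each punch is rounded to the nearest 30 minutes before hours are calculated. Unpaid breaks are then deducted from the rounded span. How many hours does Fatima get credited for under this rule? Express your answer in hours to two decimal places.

The shift: in 11:11 AM→11:00 AM, out 7:54 PM→8:00 PM; 9 h 0 min − 60 min = 8 h 0 min

8.00 hours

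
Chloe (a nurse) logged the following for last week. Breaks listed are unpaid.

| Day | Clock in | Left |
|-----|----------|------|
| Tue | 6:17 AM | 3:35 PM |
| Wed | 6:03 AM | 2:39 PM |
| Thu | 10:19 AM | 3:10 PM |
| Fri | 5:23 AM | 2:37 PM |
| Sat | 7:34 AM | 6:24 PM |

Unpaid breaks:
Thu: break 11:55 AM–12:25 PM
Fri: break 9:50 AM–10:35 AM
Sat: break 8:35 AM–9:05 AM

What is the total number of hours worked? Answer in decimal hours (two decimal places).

Tue: 6:17 AM–3:35 PM = 9 h 18 min
Wed: 6:03 AM–2:39 PM = 8 h 36 min
Thu: 10:19 AM–3:10 PM = 4 h 51 min; less 30 min break → 4 h 21 min
Fri: 5:23 AM–2:37 PM = 9 h 14 min; less 45 min break → 8 h 29 min
Sat: 7:34 AM–6:24 PM = 10 h 50 min; less 30 min break → 10 h 20 min
Total: 9 h 18 min + 8 h 36 min + 4 h 21 min + 8 h 29 min + 10 h 20 min = 41 h 4 min.

41.07 hours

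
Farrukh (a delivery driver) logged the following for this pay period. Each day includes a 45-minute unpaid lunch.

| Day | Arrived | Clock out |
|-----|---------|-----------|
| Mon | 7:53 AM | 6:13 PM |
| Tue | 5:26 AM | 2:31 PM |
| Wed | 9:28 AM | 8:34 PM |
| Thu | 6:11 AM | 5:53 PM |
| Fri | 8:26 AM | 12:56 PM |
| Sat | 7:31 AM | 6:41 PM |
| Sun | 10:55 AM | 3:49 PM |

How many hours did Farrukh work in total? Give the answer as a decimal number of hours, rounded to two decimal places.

Mon: 7:53 AM–6:13 PM = 10 h 20 min; less 45 min break → 9 h 35 min
Tue: 5:26 AM–2:31 PM = 9 h 5 min; less 45 min break → 8 h 20 min
Wed: 9:28 AM–8:34 PM = 11 h 6 min; less 45 min break → 10 h 21 min
Thu: 6:11 AM–5:53 PM = 11 h 42 min; less 45 min break → 10 h 57 min
Fri: 8:26 AM–12:56 PM = 4 h 30 min; less 45 min break → 3 h 45 min
Sat: 7:31 AM–6:41 PM = 11 h 10 min; less 45 min break → 10 h 25 min
Sun: 10:55 AM–3:49 PM = 4 h 54 min; less 45 min break → 4 h 9 min
Total: 9 h 35 min + 8 h 20 min + 10 h 21 min + 10 h 57 min + 3 h 45 min + 10 h 25 min + 4 h 9 min = 57 h 32 min.

57.53 hours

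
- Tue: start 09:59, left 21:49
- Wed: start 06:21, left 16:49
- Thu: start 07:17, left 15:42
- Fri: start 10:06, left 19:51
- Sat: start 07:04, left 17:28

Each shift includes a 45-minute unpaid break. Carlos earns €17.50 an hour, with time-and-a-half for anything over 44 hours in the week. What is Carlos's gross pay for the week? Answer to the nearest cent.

Tue: 09:59–21:49 = 11 h 50 min; less 45 min break → 11 h 5 min
Wed: 06:21–16:49 = 10 h 28 min; less 45 min break → 9 h 43 min
Thu: 07:17–15:42 = 8 h 25 min; less 45 min break → 7 h 40 min
Fri: 10:06–19:51 = 9 h 45 min; less 45 min break → 9 h 0 min
Sat: 07:04–17:28 = 10 h 24 min; less 45 min break → 9 h 39 min
Total worked: 47 h 7 min = 2827 min.
Regular 44 h 0 min = 2640 min at €17.50/h; overtime 3 h 7 min = 187 min at €26.25/h.
Pay = (2640 × €17.50 + 187 × €26.25) ÷ 60 = €851.81.

€851.81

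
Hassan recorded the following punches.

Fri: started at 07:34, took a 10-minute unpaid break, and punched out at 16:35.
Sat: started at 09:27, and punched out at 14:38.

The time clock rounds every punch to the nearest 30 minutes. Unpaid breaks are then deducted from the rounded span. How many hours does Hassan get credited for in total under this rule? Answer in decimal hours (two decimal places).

Fri: in 07:34→07:30, out 16:35→16:30; 9 h 0 min − 10 min = 8 h 50 min
Sat: in 09:27→09:30, out 14:38→14:30; 5 h 0 min
Total credited: 13 h 50 min.

13.83 hours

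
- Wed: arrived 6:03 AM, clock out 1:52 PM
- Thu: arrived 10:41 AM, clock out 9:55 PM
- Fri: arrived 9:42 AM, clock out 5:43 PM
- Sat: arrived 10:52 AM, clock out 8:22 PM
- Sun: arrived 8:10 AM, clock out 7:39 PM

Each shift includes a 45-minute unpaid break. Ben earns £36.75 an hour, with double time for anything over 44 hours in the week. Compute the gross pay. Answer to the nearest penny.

Wed: 6:03 AM–1:52 PM = 7 h 49 min; less 45 min break → 7 h 4 min
Thu: 10:41 AM–9:55 PM = 11 h 14 min; less 45 min break → 10 h 29 min
Fri: 9:42 AM–5:43 PM = 8 h 1 min; less 45 min break → 7 h 16 min
Sat: 10:52 AM–8:22 PM = 9 h 30 min; less 45 min break → 8 h 45 min
Sun: 8:10 AM–7:39 PM = 11 h 29 min; less 45 min break → 10 h 44 min
Total worked: 44 h 18 min = 2658 min.
Regular 44 h 0 min = 2640 min at £36.75/h; overtime 0 h 18 min = 18 min at £73.50/h.
Pay = (2640 × £36.75 + 18 × £73.50) ÷ 60 = £1639.05.

£1639.05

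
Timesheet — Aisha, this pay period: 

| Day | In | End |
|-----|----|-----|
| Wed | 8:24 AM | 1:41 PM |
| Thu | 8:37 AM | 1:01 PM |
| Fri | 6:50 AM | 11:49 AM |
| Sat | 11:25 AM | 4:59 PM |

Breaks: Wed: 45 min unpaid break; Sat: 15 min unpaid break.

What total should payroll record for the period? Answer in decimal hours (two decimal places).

19.23 hours

Wed: 8:24 AM–1:41 PM = 5 h 17 min; less 45 min break → 4 h 32 min
Thu: 8:37 AM–1:01 PM = 4 h 24 min
Fri: 6:50 AM–11:49 AM = 4 h 59 min
Sat: 11:25 AM–4:59 PM = 5 h 34 min; less 15 min break → 5 h 19 min
Total: 4 h 32 min + 4 h 24 min + 4 h 59 min + 5 h 19 min = 19 h 14 min.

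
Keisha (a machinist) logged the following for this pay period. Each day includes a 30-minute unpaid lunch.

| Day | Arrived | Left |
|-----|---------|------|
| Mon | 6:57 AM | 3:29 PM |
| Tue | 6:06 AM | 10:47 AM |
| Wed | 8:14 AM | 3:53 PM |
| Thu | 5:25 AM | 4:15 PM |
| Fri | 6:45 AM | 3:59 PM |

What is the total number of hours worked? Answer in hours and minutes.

Mon: 6:57 AM–3:29 PM = 8 h 32 min; less 30 min break → 8 h 2 min
Tue: 6:06 AM–10:47 AM = 4 h 41 min; less 30 min break → 4 h 11 min
Wed: 8:14 AM–3:53 PM = 7 h 39 min; less 30 min break → 7 h 9 min
Thu: 5:25 AM–4:15 PM = 10 h 50 min; less 30 min break → 10 h 20 min
Fri: 6:45 AM–3:59 PM = 9 h 14 min; less 30 min break → 8 h 44 min
Total: 8 h 2 min + 4 h 11 min + 7 h 9 min + 10 h 20 min + 8 h 44 min = 38 h 26 min.

38 h 26 min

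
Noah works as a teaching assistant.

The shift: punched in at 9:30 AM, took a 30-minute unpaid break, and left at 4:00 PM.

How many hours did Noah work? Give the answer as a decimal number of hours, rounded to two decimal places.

The shift: 9:30 AM–4:00 PM = 6 h 30 min; less 30 min break → 6 h 0 min

6.00 hours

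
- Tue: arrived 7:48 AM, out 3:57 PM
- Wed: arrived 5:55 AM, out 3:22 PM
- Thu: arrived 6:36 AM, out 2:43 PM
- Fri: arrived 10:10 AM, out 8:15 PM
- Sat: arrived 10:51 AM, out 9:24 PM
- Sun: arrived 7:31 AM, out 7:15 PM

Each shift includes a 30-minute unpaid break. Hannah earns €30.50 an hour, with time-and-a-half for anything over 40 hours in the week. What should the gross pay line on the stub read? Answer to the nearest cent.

Tue: 7:48 AM–3:57 PM = 8 h 9 min; less 30 min break → 7 h 39 min
Wed: 5:55 AM–3:22 PM = 9 h 27 min; less 30 min break → 8 h 57 min
Thu: 6:36 AM–2:43 PM = 8 h 7 min; less 30 min break → 7 h 37 min
Fri: 10:10 AM–8:15 PM = 10 h 5 min; less 30 min break → 9 h 35 min
Sat: 10:51 AM–9:24 PM = 10 h 33 min; less 30 min break → 10 h 3 min
Sun: 7:31 AM–7:15 PM = 11 h 44 min; less 30 min break → 11 h 14 min
Total worked: 55 h 5 min = 3305 min.
Regular 40 h 0 min = 2400 min at €30.50/h; overtime 15 h 5 min = 905 min at €45.75/h.
Pay = (2400 × €30.50 + 905 × €45.75) ÷ 60 = €1910.06.

€1910.06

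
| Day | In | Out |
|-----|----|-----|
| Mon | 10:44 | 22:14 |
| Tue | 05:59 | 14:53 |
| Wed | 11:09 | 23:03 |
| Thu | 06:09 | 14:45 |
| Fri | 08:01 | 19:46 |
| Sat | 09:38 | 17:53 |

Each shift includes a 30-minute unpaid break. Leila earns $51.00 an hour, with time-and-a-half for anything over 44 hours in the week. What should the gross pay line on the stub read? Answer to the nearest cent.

$3307.35

Mon: 10:44–22:14 = 11 h 30 min; less 30 min break → 11 h 0 min
Tue: 05:59–14:53 = 8 h 54 min; less 30 min break → 8 h 24 min
Wed: 11:09–23:03 = 11 h 54 min; less 30 min break → 11 h 24 min
Thu: 06:09–14:45 = 8 h 36 min; less 30 min break → 8 h 6 min
Fri: 08:01–19:46 = 11 h 45 min; less 30 min break → 11 h 15 min
Sat: 09:38–17:53 = 8 h 15 min; less 30 min break → 7 h 45 min
Total worked: 57 h 54 min = 3474 min.
Regular 44 h 0 min = 2640 min at $51.00/h; overtime 13 h 54 min = 834 min at $76.50/h.
Pay = (2640 × $51.00 + 834 × $76.50) ÷ 60 = $3307.35.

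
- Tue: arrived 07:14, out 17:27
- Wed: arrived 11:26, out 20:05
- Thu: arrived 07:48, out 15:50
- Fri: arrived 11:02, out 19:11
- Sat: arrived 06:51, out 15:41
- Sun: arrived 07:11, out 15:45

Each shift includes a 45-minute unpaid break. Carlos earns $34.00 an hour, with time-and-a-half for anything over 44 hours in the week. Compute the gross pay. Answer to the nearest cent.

$1697.45

Tue: 07:14–17:27 = 10 h 13 min; less 45 min break → 9 h 28 min
Wed: 11:26–20:05 = 8 h 39 min; less 45 min break → 7 h 54 min
Thu: 07:48–15:50 = 8 h 2 min; less 45 min break → 7 h 17 min
Fri: 11:02–19:11 = 8 h 9 min; less 45 min break → 7 h 24 min
Sat: 06:51–15:41 = 8 h 50 min; less 45 min break → 8 h 5 min
Sun: 07:11–15:45 = 8 h 34 min; less 45 min break → 7 h 49 min
Total worked: 47 h 57 min = 2877 min.
Regular 44 h 0 min = 2640 min at $34.00/h; overtime 3 h 57 min = 237 min at $51.00/h.
Pay = (2640 × $34.00 + 237 × $51.00) ÷ 60 = $1697.45.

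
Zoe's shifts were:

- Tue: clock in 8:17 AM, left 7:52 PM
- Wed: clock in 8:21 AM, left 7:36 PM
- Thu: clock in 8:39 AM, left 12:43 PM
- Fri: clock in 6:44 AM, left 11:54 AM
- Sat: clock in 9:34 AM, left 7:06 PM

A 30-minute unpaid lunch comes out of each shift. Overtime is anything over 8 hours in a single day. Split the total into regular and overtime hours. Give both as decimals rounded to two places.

Regular 32.23 hours, overtime 6.87 hours

Tue: 8:17 AM–7:52 PM = 11 h 35 min; less 30 min break → 11 h 5 min
Wed: 8:21 AM–7:36 PM = 11 h 15 min; less 30 min break → 10 h 45 min
Thu: 8:39 AM–12:43 PM = 4 h 4 min; less 30 min break → 3 h 34 min
Fri: 6:44 AM–11:54 AM = 5 h 10 min; less 30 min break → 4 h 40 min
Sat: 9:34 AM–7:06 PM = 9 h 32 min; less 30 min break → 9 h 2 min
Tue reg 8 h 0 min / OT 3 h 5 min; Wed reg 8 h 0 min / OT 2 h 45 min; Thu reg 3 h 34 min / OT 0 h 0 min; Fri reg 4 h 40 min / OT 0 h 0 min; Sat reg 8 h 0 min / OT 1 h 2 min.
Totals: regular 32 h 14 min, overtime 6 h 52 min.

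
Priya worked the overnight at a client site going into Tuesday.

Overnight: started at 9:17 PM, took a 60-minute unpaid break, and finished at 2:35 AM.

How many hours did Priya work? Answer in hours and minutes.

4 h 18 min

Overnight: 9:17 PM → midnight = 2 h 43 min; midnight → 2:35 AM = 2 h 35 min; span 5 h 18 min; less 60 min break → 4 h 18 min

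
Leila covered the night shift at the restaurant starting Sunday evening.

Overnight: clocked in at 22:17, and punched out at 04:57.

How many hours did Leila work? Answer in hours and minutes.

6 h 40 min

Overnight: 22:17 → midnight = 1 h 43 min; midnight → 04:57 = 4 h 57 min; span 6 h 40 min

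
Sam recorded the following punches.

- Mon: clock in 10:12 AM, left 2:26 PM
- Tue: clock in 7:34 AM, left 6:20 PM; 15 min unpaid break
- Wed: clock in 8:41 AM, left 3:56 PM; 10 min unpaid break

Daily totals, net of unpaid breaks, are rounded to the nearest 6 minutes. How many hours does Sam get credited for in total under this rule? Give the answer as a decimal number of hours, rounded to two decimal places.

Mon: 10:12 AM–2:26 PM = 4 h 14 min → rounds to 4 h 12 min
Tue: 7:34 AM–6:20 PM = 10 h 46 min − 15 min = 10 h 31 min → rounds to 10 h 30 min
Wed: 8:41 AM–3:56 PM = 7 h 15 min − 10 min = 7 h 5 min → rounds to 7 h 6 min
Total credited: 21 h 48 min.

21.80 hours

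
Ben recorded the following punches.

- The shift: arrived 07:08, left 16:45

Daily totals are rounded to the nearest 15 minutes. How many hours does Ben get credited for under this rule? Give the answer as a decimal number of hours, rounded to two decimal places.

The shift: 07:08–16:45 = 9 h 37 min → rounds to 9 h 30 min

9.50 hours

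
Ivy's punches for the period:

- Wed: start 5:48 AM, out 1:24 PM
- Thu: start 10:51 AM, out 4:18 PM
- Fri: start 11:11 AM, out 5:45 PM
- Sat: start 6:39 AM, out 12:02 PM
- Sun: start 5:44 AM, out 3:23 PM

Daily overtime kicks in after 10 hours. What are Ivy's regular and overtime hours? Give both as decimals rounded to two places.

Regular 34.65 hours, overtime 0.00 hours

Wed: 5:48 AM–1:24 PM = 7 h 36 min
Thu: 10:51 AM–4:18 PM = 5 h 27 min
Fri: 11:11 AM–5:45 PM = 6 h 34 min
Sat: 6:39 AM–12:02 PM = 5 h 23 min
Sun: 5:44 AM–3:23 PM = 9 h 39 min
Wed reg 7 h 36 min / OT 0 h 0 min; Thu reg 5 h 27 min / OT 0 h 0 min; Fri reg 6 h 34 min / OT 0 h 0 min; Sat reg 5 h 23 min / OT 0 h 0 min; Sun reg 9 h 39 min / OT 0 h 0 min.
Totals: regular 34 h 39 min, overtime 0 h 0 min.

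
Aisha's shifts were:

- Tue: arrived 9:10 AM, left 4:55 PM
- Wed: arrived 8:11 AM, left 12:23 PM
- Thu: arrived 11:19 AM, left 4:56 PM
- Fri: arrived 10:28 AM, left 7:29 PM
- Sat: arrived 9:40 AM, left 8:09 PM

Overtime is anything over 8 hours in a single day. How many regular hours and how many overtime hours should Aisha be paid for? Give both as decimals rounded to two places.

Regular 33.57 hours, overtime 3.50 hours

Tue: 9:10 AM–4:55 PM = 7 h 45 min
Wed: 8:11 AM–12:23 PM = 4 h 12 min
Thu: 11:19 AM–4:56 PM = 5 h 37 min
Fri: 10:28 AM–7:29 PM = 9 h 1 min
Sat: 9:40 AM–8:09 PM = 10 h 29 min
Tue reg 7 h 45 min / OT 0 h 0 min; Wed reg 4 h 12 min / OT 0 h 0 min; Thu reg 5 h 37 min / OT 0 h 0 min; Fri reg 8 h 0 min / OT 1 h 1 min; Sat reg 8 h 0 min / OT 2 h 29 min.
Totals: regular 33 h 34 min, overtime 3 h 30 min.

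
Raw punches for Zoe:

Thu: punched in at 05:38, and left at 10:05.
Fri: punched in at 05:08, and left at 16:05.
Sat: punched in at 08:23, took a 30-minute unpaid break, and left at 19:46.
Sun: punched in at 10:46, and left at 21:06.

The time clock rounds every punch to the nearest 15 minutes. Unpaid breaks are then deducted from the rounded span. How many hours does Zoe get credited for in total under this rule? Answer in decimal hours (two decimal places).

Thu: in 05:38→05:45, out 10:05→10:00; 4 h 15 min
Fri: in 05:08→05:15, out 16:05→16:00; 10 h 45 min
Sat: in 08:23→08:30, out 19:46→19:45; 11 h 15 min − 30 min = 10 h 45 min
Sun: in 10:46→10:45, out 21:06→21:00; 10 h 15 min
Total credited: 36 h 0 min.

36.00 hours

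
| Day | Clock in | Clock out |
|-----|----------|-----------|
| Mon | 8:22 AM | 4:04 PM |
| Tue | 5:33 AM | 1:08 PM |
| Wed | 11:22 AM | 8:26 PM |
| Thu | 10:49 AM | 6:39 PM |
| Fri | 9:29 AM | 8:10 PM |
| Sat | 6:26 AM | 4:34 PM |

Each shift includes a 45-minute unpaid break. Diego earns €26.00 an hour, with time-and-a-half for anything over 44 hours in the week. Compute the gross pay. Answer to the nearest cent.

Mon: 8:22 AM–4:04 PM = 7 h 42 min; less 45 min break → 6 h 57 min
Tue: 5:33 AM–1:08 PM = 7 h 35 min; less 45 min break → 6 h 50 min
Wed: 11:22 AM–8:26 PM = 9 h 4 min; less 45 min break → 8 h 19 min
Thu: 10:49 AM–6:39 PM = 7 h 50 min; less 45 min break → 7 h 5 min
Fri: 9:29 AM–8:10 PM = 10 h 41 min; less 45 min break → 9 h 56 min
Sat: 6:26 AM–4:34 PM = 10 h 8 min; less 45 min break → 9 h 23 min
Total worked: 48 h 30 min = 2910 min.
Regular 44 h 0 min = 2640 min at €26.00/h; overtime 4 h 30 min = 270 min at €39.00/h.
Pay = (2640 × €26.00 + 270 × €39.00) ÷ 60 = €1319.50.

€1319.50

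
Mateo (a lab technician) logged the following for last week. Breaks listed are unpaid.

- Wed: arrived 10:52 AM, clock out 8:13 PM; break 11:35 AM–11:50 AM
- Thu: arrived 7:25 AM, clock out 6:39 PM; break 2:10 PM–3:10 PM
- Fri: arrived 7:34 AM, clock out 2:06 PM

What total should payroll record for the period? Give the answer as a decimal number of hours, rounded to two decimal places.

25.87 hours

Wed: 10:52 AM–8:13 PM = 9 h 21 min; less 15 min break → 9 h 6 min
Thu: 7:25 AM–6:39 PM = 11 h 14 min; less 60 min break → 10 h 14 min
Fri: 7:34 AM–2:06 PM = 6 h 32 min
Total: 9 h 6 min + 10 h 14 min + 6 h 32 min = 25 h 52 min.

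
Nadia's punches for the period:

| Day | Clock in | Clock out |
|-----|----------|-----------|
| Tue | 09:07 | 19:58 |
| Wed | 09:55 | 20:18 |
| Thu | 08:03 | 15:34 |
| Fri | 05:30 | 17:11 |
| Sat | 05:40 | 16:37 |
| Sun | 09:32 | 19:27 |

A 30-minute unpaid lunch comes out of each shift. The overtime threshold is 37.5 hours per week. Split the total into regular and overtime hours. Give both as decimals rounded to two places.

Regular 37.50 hours, overtime 20.80 hours

Tue: 09:07–19:58 = 10 h 51 min; less 30 min break → 10 h 21 min
Wed: 09:55–20:18 = 10 h 23 min; less 30 min break → 9 h 53 min
Thu: 08:03–15:34 = 7 h 31 min; less 30 min break → 7 h 1 min
Fri: 05:30–17:11 = 11 h 41 min; less 30 min break → 11 h 11 min
Sat: 05:40–16:37 = 10 h 57 min; less 30 min break → 10 h 27 min
Sun: 09:32–19:27 = 9 h 55 min; less 30 min break → 9 h 25 min
Total worked: 58 h 18 min = 58.30 h.
Threshold 37.5 h → overtime 20 h 48 min, regular 37 h 30 min.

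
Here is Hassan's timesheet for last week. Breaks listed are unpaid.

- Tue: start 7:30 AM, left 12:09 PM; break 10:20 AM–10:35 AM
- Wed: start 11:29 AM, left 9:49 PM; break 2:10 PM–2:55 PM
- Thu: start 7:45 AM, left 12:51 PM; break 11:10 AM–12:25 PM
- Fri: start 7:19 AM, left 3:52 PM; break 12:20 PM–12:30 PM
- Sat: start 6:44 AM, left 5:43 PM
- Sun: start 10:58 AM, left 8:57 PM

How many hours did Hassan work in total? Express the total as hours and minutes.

47 h 11 min

Tue: 7:30 AM–12:09 PM = 4 h 39 min; less 15 min break → 4 h 24 min
Wed: 11:29 AM–9:49 PM = 10 h 20 min; less 45 min break → 9 h 35 min
Thu: 7:45 AM–12:51 PM = 5 h 6 min; less 75 min break → 3 h 51 min
Fri: 7:19 AM–3:52 PM = 8 h 33 min; less 10 min break → 8 h 23 min
Sat: 6:44 AM–5:43 PM = 10 h 59 min
Sun: 10:58 AM–8:57 PM = 9 h 59 min
Total: 4 h 24 min + 9 h 35 min + 3 h 51 min + 8 h 23 min + 10 h 59 min + 9 h 59 min = 47 h 11 min.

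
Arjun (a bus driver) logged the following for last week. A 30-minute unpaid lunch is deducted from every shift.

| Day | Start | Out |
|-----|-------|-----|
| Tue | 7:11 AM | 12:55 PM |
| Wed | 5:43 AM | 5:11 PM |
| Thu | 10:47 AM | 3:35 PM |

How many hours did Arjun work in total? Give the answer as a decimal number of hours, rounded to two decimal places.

Tue: 7:11 AM–12:55 PM = 5 h 44 min; less 30 min break → 5 h 14 min
Wed: 5:43 AM–5:11 PM = 11 h 28 min; less 30 min break → 10 h 58 min
Thu: 10:47 AM–3:35 PM = 4 h 48 min; less 30 min break → 4 h 18 min
Total: 5 h 14 min + 10 h 58 min + 4 h 18 min = 20 h 30 min.

20.50 hours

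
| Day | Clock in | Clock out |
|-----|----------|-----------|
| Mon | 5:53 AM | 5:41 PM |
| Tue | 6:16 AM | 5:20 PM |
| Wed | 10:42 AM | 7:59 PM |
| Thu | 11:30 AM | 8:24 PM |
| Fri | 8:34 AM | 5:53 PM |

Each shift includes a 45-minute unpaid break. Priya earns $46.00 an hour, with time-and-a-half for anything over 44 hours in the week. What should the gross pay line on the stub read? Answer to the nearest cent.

Mon: 5:53 AM–5:41 PM = 11 h 48 min; less 45 min break → 11 h 3 min
Tue: 6:16 AM–5:20 PM = 11 h 4 min; less 45 min break → 10 h 19 min
Wed: 10:42 AM–7:59 PM = 9 h 17 min; less 45 min break → 8 h 32 min
Thu: 11:30 AM–8:24 PM = 8 h 54 min; less 45 min break → 8 h 9 min
Fri: 8:34 AM–5:53 PM = 9 h 19 min; less 45 min break → 8 h 34 min
Total worked: 46 h 37 min = 2797 min.
Regular 44 h 0 min = 2640 min at $46.00/h; overtime 2 h 37 min = 157 min at $69.00/h.
Pay = (2640 × $46.00 + 157 × $69.00) ÷ 60 = $2204.55.

$2204.55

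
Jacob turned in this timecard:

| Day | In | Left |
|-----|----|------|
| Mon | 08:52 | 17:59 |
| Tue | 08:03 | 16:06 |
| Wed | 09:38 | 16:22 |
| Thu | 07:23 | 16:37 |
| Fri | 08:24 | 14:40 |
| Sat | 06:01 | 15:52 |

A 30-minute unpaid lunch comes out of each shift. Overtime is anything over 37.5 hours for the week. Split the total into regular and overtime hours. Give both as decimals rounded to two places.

Regular 37.50 hours, overtime 8.75 hours

Mon: 08:52–17:59 = 9 h 7 min; less 30 min break → 8 h 37 min
Tue: 08:03–16:06 = 8 h 3 min; less 30 min break → 7 h 33 min
Wed: 09:38–16:22 = 6 h 44 min; less 30 min break → 6 h 14 min
Thu: 07:23–16:37 = 9 h 14 min; less 30 min break → 8 h 44 min
Fri: 08:24–14:40 = 6 h 16 min; less 30 min break → 5 h 46 min
Sat: 06:01–15:52 = 9 h 51 min; less 30 min break → 9 h 21 min
Total worked: 46 h 15 min = 46.25 h.
Threshold 37.5 h → overtime 8 h 45 min, regular 37 h 30 min.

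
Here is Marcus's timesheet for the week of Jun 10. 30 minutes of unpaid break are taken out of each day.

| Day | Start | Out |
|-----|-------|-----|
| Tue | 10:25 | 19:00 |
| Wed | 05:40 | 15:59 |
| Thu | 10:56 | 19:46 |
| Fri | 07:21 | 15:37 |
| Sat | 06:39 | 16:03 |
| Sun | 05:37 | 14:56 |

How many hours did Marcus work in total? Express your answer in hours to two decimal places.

Tue: 10:25–19:00 = 8 h 35 min; less 30 min break → 8 h 5 min
Wed: 05:40–15:59 = 10 h 19 min; less 30 min break → 9 h 49 min
Thu: 10:56–19:46 = 8 h 50 min; less 30 min break → 8 h 20 min
Fri: 07:21–15:37 = 8 h 16 min; less 30 min break → 7 h 46 min
Sat: 06:39–16:03 = 9 h 24 min; less 30 min break → 8 h 54 min
Sun: 05:37–14:56 = 9 h 19 min; less 30 min break → 8 h 49 min
Total: 8 h 5 min + 9 h 49 min + 8 h 20 min + 7 h 46 min + 8 h 54 min + 8 h 49 min = 51 h 43 min.

51.72 hours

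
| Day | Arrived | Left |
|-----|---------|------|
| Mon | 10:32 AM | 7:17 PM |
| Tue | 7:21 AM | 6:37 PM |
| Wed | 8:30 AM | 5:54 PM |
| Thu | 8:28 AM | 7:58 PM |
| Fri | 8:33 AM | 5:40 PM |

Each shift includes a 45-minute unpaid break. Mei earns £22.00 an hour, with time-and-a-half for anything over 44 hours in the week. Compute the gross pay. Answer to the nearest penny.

£1043.35

Mon: 10:32 AM–7:17 PM = 8 h 45 min; less 45 min break → 8 h 0 min
Tue: 7:21 AM–6:37 PM = 11 h 16 min; less 45 min break → 10 h 31 min
Wed: 8:30 AM–5:54 PM = 9 h 24 min; less 45 min break → 8 h 39 min
Thu: 8:28 AM–7:58 PM = 11 h 30 min; less 45 min break → 10 h 45 min
Fri: 8:33 AM–5:40 PM = 9 h 7 min; less 45 min break → 8 h 22 min
Total worked: 46 h 17 min = 2777 min.
Regular 44 h 0 min = 2640 min at £22.00/h; overtime 2 h 17 min = 137 min at £33.00/h.
Pay = (2640 × £22.00 + 137 × £33.00) ÷ 60 = £1043.35.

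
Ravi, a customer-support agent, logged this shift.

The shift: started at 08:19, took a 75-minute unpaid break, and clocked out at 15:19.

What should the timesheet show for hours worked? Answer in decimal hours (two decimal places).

5.75 hours

The shift: 08:19–15:19 = 7 h 0 min; less 75 min break → 5 h 45 min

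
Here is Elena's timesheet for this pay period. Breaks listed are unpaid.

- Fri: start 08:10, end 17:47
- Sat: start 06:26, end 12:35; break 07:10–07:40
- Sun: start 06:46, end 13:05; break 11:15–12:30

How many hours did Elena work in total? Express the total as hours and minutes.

20 h 20 min

Fri: 08:10–17:47 = 9 h 37 min
Sat: 06:26–12:35 = 6 h 9 min; less 30 min break → 5 h 39 min
Sun: 06:46–13:05 = 6 h 19 min; less 75 min break → 5 h 4 min
Total: 9 h 37 min + 5 h 39 min + 5 h 4 min = 20 h 20 min.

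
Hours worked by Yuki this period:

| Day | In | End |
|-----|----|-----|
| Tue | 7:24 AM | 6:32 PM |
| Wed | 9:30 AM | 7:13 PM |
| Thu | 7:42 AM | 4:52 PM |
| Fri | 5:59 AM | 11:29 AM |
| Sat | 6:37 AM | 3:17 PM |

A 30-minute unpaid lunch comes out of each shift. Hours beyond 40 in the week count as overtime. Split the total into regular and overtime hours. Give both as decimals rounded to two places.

Regular 40.00 hours, overtime 1.68 hours

Tue: 7:24 AM–6:32 PM = 11 h 8 min; less 30 min break → 10 h 38 min
Wed: 9:30 AM–7:13 PM = 9 h 43 min; less 30 min break → 9 h 13 min
Thu: 7:42 AM–4:52 PM = 9 h 10 min; less 30 min break → 8 h 40 min
Fri: 5:59 AM–11:29 AM = 5 h 30 min; less 30 min break → 5 h 0 min
Sat: 6:37 AM–3:17 PM = 8 h 40 min; less 30 min break → 8 h 10 min
Total worked: 41 h 41 min = 41.68 h.
Threshold 40 h → overtime 1 h 41 min, regular 40 h 0 min.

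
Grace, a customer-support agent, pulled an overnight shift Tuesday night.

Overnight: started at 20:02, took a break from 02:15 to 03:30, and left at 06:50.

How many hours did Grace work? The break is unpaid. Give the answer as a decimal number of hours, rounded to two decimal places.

Overnight: 20:02 → midnight = 3 h 58 min; midnight → 06:50 = 6 h 50 min; span 10 h 48 min; less 75 min break → 9 h 33 min

9.55 hours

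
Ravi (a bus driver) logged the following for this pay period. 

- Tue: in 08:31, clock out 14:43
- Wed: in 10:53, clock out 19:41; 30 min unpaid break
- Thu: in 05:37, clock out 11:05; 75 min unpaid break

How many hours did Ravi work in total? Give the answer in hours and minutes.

Tue: 08:31–14:43 = 6 h 12 min
Wed: 10:53–19:41 = 8 h 48 min; less 30 min break → 8 h 18 min
Thu: 05:37–11:05 = 5 h 28 min; less 75 min break → 4 h 13 min
Total: 6 h 12 min + 8 h 18 min + 4 h 13 min = 18 h 43 min.

18 h 43 min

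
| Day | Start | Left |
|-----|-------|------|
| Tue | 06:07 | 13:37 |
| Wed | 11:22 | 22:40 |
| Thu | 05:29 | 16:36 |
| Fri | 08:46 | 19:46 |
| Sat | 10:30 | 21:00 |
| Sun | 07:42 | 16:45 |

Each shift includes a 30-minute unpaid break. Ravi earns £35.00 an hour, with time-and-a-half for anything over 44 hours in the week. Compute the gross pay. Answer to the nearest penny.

Tue: 06:07–13:37 = 7 h 30 min; less 30 min break → 7 h 0 min
Wed: 11:22–22:40 = 11 h 18 min; less 30 min break → 10 h 48 min
Thu: 05:29–16:36 = 11 h 7 min; less 30 min break → 10 h 37 min
Fri: 08:46–19:46 = 11 h 0 min; less 30 min break → 10 h 30 min
Sat: 10:30–21:00 = 10 h 30 min; less 30 min break → 10 h 0 min
Sun: 07:42–16:45 = 9 h 3 min; less 30 min break → 8 h 33 min
Total worked: 57 h 28 min = 3448 min.
Regular 44 h 0 min = 2640 min at £35.00/h; overtime 13 h 28 min = 808 min at £52.50/h.
Pay = (2640 × £35.00 + 808 × £52.50) ÷ 60 = £2247.00.

£2247.00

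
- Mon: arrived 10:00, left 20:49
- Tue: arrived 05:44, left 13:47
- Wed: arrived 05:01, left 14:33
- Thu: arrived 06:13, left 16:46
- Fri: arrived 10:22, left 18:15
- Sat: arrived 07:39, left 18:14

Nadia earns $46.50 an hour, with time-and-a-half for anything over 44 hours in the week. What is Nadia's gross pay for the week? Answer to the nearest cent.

Mon: 10:00–20:49 = 10 h 49 min
Tue: 05:44–13:47 = 8 h 3 min
Wed: 05:01–14:33 = 9 h 32 min
Thu: 06:13–16:46 = 10 h 33 min
Fri: 10:22–18:15 = 7 h 53 min
Sat: 07:39–18:14 = 10 h 35 min
Total worked: 57 h 25 min = 3445 min.
Regular 44 h 0 min = 2640 min at $46.50/h; overtime 13 h 25 min = 805 min at $69.75/h.
Pay = (2640 × $46.50 + 805 × $69.75) ÷ 60 = $2981.81.

$2981.81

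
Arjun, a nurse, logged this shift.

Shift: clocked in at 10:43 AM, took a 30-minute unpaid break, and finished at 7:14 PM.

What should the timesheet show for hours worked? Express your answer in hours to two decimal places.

8.02 hours

Shift: 10:43 AM–7:14 PM = 8 h 31 min; less 30 min break → 8 h 1 min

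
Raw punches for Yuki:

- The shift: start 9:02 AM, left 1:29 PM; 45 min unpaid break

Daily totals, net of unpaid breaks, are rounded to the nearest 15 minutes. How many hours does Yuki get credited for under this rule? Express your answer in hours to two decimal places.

The shift: 9:02 AM–1:29 PM = 4 h 27 min − 45 min = 3 h 42 min → rounds to 3 h 45 min

3.75 hours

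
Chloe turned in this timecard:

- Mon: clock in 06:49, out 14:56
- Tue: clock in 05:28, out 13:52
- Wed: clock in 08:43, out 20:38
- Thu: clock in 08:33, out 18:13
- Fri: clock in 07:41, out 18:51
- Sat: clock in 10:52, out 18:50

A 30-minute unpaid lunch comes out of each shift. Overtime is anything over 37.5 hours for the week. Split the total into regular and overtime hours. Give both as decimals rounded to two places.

Regular 37.50 hours, overtime 16.73 hours

Mon: 06:49–14:56 = 8 h 7 min; less 30 min break → 7 h 37 min
Tue: 05:28–13:52 = 8 h 24 min; less 30 min break → 7 h 54 min
Wed: 08:43–20:38 = 11 h 55 min; less 30 min break → 11 h 25 min
Thu: 08:33–18:13 = 9 h 40 min; less 30 min break → 9 h 10 min
Fri: 07:41–18:51 = 11 h 10 min; less 30 min break → 10 h 40 min
Sat: 10:52–18:50 = 7 h 58 min; less 30 min break → 7 h 28 min
Total worked: 54 h 14 min = 54.23 h.
Threshold 37.5 h → overtime 16 h 44 min, regular 37 h 30 min.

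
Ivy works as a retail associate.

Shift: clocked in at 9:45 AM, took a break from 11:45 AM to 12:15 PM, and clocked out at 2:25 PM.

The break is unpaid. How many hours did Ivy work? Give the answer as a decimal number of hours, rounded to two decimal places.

4.17 hours

Shift: 9:45 AM–2:25 PM = 4 h 40 min; less 30 min break → 4 h 10 min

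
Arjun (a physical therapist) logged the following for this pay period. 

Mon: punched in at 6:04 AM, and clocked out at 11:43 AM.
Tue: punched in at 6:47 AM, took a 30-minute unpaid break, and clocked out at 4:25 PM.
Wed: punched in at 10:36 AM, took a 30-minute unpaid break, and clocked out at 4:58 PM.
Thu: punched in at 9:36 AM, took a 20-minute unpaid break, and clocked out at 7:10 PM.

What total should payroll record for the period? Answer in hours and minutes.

29 h 53 min

Mon: 6:04 AM–11:43 AM = 5 h 39 min
Tue: 6:47 AM–4:25 PM = 9 h 38 min; less 30 min break → 9 h 8 min
Wed: 10:36 AM–4:58 PM = 6 h 22 min; less 30 min break → 5 h 52 min
Thu: 9:36 AM–7:10 PM = 9 h 34 min; less 20 min break → 9 h 14 min
Total: 5 h 39 min + 9 h 8 min + 5 h 52 min + 9 h 14 min = 29 h 53 min.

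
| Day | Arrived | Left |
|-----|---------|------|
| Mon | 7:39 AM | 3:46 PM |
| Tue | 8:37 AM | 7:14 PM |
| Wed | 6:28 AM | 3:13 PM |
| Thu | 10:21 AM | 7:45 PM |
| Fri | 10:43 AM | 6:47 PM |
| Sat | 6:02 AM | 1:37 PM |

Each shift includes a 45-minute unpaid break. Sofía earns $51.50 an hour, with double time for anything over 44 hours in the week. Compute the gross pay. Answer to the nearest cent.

Mon: 7:39 AM–3:46 PM = 8 h 7 min; less 45 min break → 7 h 22 min
Tue: 8:37 AM–7:14 PM = 10 h 37 min; less 45 min break → 9 h 52 min
Wed: 6:28 AM–3:13 PM = 8 h 45 min; less 45 min break → 8 h 0 min
Thu: 10:21 AM–7:45 PM = 9 h 24 min; less 45 min break → 8 h 39 min
Fri: 10:43 AM–6:47 PM = 8 h 4 min; less 45 min break → 7 h 19 min
Sat: 6:02 AM–1:37 PM = 7 h 35 min; less 45 min break → 6 h 50 min
Total worked: 48 h 2 min = 2882 min.
Regular 44 h 0 min = 2640 min at $51.50/h; overtime 4 h 2 min = 242 min at $103.00/h.
Pay = (2640 × $51.50 + 242 × $103.00) ÷ 60 = $2681.43.

$2681.43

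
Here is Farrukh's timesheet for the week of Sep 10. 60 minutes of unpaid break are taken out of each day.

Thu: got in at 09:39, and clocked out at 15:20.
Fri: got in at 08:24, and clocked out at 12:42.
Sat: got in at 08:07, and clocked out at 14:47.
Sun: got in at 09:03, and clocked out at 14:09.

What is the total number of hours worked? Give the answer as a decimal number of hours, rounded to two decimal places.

Thu: 09:39–15:20 = 5 h 41 min; less 60 min break → 4 h 41 min
Fri: 08:24–12:42 = 4 h 18 min; less 60 min break → 3 h 18 min
Sat: 08:07–14:47 = 6 h 40 min; less 60 min break → 5 h 40 min
Sun: 09:03–14:09 = 5 h 6 min; less 60 min break → 4 h 6 min
Total: 4 h 41 min + 3 h 18 min + 5 h 40 min + 4 h 6 min = 17 h 45 min.

17.75 hours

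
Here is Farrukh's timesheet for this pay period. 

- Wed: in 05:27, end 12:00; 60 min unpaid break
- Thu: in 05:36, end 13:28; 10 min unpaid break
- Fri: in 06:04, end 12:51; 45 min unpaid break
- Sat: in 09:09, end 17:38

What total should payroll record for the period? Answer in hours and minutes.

27 h 46 min

Wed: 05:27–12:00 = 6 h 33 min; less 60 min break → 5 h 33 min
Thu: 05:36–13:28 = 7 h 52 min; less 10 min break → 7 h 42 min
Fri: 06:04–12:51 = 6 h 47 min; less 45 min break → 6 h 2 min
Sat: 09:09–17:38 = 8 h 29 min
Total: 5 h 33 min + 7 h 42 min + 6 h 2 min + 8 h 29 min = 27 h 46 min.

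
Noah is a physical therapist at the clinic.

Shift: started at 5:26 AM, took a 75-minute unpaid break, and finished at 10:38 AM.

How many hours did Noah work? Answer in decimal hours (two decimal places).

Shift: 5:26 AM–10:38 AM = 5 h 12 min; less 75 min break → 3 h 57 min

3.95 hours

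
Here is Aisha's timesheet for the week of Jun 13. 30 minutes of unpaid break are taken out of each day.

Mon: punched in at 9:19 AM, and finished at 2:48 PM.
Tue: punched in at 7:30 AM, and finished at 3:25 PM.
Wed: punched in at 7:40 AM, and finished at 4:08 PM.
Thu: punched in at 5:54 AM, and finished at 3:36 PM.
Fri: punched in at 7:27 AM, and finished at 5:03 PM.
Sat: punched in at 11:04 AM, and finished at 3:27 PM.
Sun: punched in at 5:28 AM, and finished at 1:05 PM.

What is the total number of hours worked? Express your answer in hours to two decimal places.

49.67 hours

Mon: 9:19 AM–2:48 PM = 5 h 29 min; less 30 min break → 4 h 59 min
Tue: 7:30 AM–3:25 PM = 7 h 55 min; less 30 min break → 7 h 25 min
Wed: 7:40 AM–4:08 PM = 8 h 28 min; less 30 min break → 7 h 58 min
Thu: 5:54 AM–3:36 PM = 9 h 42 min; less 30 min break → 9 h 12 min
Fri: 7:27 AM–5:03 PM = 9 h 36 min; less 30 min break → 9 h 6 min
Sat: 11:04 AM–3:27 PM = 4 h 23 min; less 30 min break → 3 h 53 min
Sun: 5:28 AM–1:05 PM = 7 h 37 min; less 30 min break → 7 h 7 min
Total: 4 h 59 min + 7 h 25 min + 7 h 58 min + 9 h 12 min + 9 h 6 min + 3 h 53 min + 7 h 7 min = 49 h 40 min.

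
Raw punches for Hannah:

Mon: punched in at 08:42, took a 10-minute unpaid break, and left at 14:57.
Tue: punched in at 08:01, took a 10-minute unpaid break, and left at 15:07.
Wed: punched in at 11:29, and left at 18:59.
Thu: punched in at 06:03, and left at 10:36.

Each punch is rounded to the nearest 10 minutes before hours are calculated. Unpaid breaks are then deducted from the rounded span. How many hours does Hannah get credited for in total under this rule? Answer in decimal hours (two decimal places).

25.33 hours

Mon: in 08:42→08:40, out 14:57→15:00; 6 h 20 min − 10 min = 6 h 10 min
Tue: in 08:01→08:00, out 15:07→15:10; 7 h 10 min − 10 min = 7 h 0 min
Wed: in 11:29→11:30, out 18:59→19:00; 7 h 30 min
Thu: in 06:03→06:00, out 10:36→10:40; 4 h 40 min
Total credited: 25 h 20 min.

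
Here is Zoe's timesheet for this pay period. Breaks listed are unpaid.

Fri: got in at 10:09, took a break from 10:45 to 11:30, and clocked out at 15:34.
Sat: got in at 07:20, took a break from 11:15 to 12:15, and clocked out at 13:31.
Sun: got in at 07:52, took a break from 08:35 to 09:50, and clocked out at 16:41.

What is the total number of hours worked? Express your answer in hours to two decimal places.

17.42 hours

Fri: 10:09–15:34 = 5 h 25 min; less 45 min break → 4 h 40 min
Sat: 07:20–13:31 = 6 h 11 min; less 60 min break → 5 h 11 min
Sun: 07:52–16:41 = 8 h 49 min; less 75 min break → 7 h 34 min
Total: 4 h 40 min + 5 h 11 min + 7 h 34 min = 17 h 25 min.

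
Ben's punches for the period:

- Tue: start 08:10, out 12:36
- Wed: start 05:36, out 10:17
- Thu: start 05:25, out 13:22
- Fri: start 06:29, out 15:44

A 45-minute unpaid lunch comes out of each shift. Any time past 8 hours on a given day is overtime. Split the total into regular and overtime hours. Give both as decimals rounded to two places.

Regular 22.82 hours, overtime 0.50 hours

Tue: 08:10–12:36 = 4 h 26 min; less 45 min break → 3 h 41 min
Wed: 05:36–10:17 = 4 h 41 min; less 45 min break → 3 h 56 min
Thu: 05:25–13:22 = 7 h 57 min; less 45 min break → 7 h 12 min
Fri: 06:29–15:44 = 9 h 15 min; less 45 min break → 8 h 30 min
Tue reg 3 h 41 min / OT 0 h 0 min; Wed reg 3 h 56 min / OT 0 h 0 min; Thu reg 7 h 12 min / OT 0 h 0 min; Fri reg 8 h 0 min / OT 0 h 30 min.
Totals: regular 22 h 49 min, overtime 0 h 30 min.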